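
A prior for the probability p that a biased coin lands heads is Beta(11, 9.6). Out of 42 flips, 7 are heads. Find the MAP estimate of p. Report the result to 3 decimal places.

Prior: Beta(11, 9.6).
Data: 7 successes in 42 trials. The binomial likelihood contributes p^7(1−p)^35, so the posterior is Beta(11+7, 9.6+35) = Beta(18, 44.6).
For Beta(a, b) with a, b > 1 the mode is (a−1)/(a+b−2) = 17/60.6 ≈ 0.281.

p̂_MAP = 0.281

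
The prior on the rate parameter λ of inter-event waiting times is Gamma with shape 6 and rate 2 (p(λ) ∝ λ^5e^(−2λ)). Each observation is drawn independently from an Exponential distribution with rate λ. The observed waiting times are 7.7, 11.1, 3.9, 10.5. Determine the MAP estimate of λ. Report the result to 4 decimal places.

The Exponential(rate=λ) likelihood is ∝ λ^n e^(−λΣtᵢ). Here n = 4 and Σtᵢ = 7.7 + 11.1 + 3.9 + 10.5 = 33.2.
Posterior ∝ λ^5e^(−2λ) · λ^4e^(−33.2λ) = λ^9e^(−35.2λ), i.e. Gamma(10, 35.2).
Mode = (a−1)/b = 9/35.2 ≈ 0.2557.

λ̂_MAP = 0.2557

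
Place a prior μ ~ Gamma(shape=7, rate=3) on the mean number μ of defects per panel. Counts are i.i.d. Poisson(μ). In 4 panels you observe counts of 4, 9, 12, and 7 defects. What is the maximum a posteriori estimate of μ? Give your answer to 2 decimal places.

Σxᵢ = 4+9+12+7 = 32, with n = 4.
Posterior ∝ μ^6e^(−3μ) · μ^32e^(−4μ) = μ^38e^(−7μ), i.e. Gamma(shape=39, rate=7).
The mode of a Gamma(a, b) with a ≥ 1 (shape–rate) is (a−1)/b = 38/7 ≈ 5.43.

μ̂_MAP = 5.43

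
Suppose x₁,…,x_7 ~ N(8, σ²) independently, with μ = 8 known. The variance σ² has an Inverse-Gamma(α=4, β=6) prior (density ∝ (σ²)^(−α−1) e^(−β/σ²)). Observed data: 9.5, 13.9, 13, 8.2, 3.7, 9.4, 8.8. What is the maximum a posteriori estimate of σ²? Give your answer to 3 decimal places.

Sum of squared deviations about the known mean: SS = (9.5−8)² + (13.9−8)² + (13−8)² + (8.2−8)² + (3.7−8)² + (9.4−8)² + (8.8−8)² = 83.19.
The Normal likelihood contributes (σ²)^(−n/2) exp(−SS/(2σ²)), so the posterior is Inverse-Gamma(α + n/2, β + SS/2) = Inverse-Gamma(7.5, 47.595).
The mode of Inverse-Gamma(a, b) is b/(a+1) = 47.595/8.5 ≈ 5.599.

σ̂²_MAP = 5.599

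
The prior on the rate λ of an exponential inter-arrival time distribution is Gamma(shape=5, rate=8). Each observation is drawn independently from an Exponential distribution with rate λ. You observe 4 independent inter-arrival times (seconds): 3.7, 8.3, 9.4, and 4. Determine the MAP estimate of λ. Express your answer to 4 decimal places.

λ̂_MAP = 0.2395

The Exponential(rate=λ) likelihood is ∝ λ^n e^(−λΣtᵢ). Here n = 4 and Σtᵢ = 3.7 + 8.3 + 9.4 + 4 = 25.4.
Posterior ∝ λ^4e^(−8λ) · λ^4e^(−25.4λ) = λ^8e^(−33.4λ), i.e. Gamma(9, 33.4).
Mode = (a−1)/b = 8/33.4 ≈ 0.2395.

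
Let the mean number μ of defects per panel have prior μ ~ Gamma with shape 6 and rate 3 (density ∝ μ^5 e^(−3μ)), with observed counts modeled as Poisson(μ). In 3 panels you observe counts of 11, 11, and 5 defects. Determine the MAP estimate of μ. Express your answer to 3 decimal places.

μ̂_MAP = 5.333

Σxᵢ = 11+11+5 = 27, with n = 3.
Posterior ∝ μ^5e^(−3μ) · μ^27e^(−3μ) = μ^32e^(−6μ), i.e. Gamma(shape=33, rate=6).
The mode of a Gamma(a, b) with a ≥ 1 (shape–rate) is (a−1)/b = 32/6 ≈ 5.333.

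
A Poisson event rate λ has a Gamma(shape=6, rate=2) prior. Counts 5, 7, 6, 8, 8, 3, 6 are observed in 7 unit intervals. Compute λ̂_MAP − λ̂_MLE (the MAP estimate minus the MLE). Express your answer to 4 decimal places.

MAP − MLE = -0.8095

Σxᵢ = 43. Posterior is Gamma(49, 9); MAP = (49−1)/9 = 48/9 ≈ 5.33333.
MLE = x̄ = 43/7 ≈ 6.14286.
Difference = 48/9 − 43/7 = -17/21 ≈ -0.8095.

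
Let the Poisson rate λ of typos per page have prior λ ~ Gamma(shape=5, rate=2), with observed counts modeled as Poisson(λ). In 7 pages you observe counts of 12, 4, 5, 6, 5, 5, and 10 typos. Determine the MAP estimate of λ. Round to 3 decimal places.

λ̂_MAP = 5.667

Σxᵢ = 12+4+5+6+5+5+10 = 47, with n = 7.
Posterior ∝ λ^4e^(−2λ) · λ^47e^(−7λ) = λ^51e^(−9λ), i.e. Gamma(shape=52, rate=9).
The mode of a Gamma(a, b) with a ≥ 1 (shape–rate) is (a−1)/b = 51/9 ≈ 5.667.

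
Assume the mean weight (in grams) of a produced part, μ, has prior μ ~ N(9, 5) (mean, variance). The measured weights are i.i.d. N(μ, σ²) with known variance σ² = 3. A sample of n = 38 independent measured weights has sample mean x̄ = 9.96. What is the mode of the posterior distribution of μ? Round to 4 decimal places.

n = 38, x̄ = 9.96.
For a Normal prior and Normal likelihood with known variance, the posterior is Normal; its mode equals its mean, the precision-weighted average.
Prior precision 1/σ₀² = 1/5 = 0.2; data precision n/σ² = 38/3.
μ̂ = (0.2·9 + (38/3)·9.96) / (0.2 + 38/3) = 127.96/(193/15) = 9597/965 ≈ 9.9451.

μ̂_MAP = 9.9451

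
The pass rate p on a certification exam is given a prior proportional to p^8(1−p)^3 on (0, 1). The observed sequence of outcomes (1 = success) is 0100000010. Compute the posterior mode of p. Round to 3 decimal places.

p̂_MAP = 0.476

The prior density ∝ p^8(1−p)^3 is the kernel of Beta(9, 4).
Data: 2 successes in 10 trials (from the sequence). The binomial likelihood contributes p^2(1−p)^8, so the posterior is Beta(9+2, 4+8) = Beta(11, 12).
For Beta(a, b) with a, b > 1 the mode is (a−1)/(a+b−2) = 10/21 ≈ 0.476.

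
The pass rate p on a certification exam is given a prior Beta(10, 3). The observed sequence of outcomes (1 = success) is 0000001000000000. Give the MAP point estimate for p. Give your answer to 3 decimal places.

p̂_MAP = 0.370

Prior: Beta(10, 3).
Data: 1 success in 16 trials (from the sequence). The binomial likelihood contributes p(1−p)^15, so the posterior is Beta(10+1, 3+15) = Beta(11, 18).
For Beta(a, b) with a, b > 1 the mode is (a−1)/(a+b−2) = 10/27 ≈ 0.370.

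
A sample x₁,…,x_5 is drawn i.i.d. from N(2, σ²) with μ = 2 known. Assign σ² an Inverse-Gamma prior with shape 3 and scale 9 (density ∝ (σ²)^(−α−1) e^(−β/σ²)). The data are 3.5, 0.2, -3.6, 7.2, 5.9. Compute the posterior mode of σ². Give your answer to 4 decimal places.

σ̂²_MAP = 7.4692

Sum of squared deviations about the known mean: SS = (3.5−2)² + (0.2−2)² + (-3.6−2)² + (7.2−2)² + (5.9−2)² = 79.1.
The Normal likelihood contributes (σ²)^(−n/2) exp(−SS/(2σ²)), so the posterior is Inverse-Gamma(α + n/2, β + SS/2) = Inverse-Gamma(5.5, 48.55).
The mode of Inverse-Gamma(a, b) is b/(a+1) = 48.55/6.5 ≈ 7.4692.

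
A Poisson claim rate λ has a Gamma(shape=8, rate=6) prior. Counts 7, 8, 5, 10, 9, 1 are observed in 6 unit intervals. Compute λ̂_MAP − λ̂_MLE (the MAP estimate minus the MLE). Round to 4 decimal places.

Σxᵢ = 40. Posterior is Gamma(48, 12); MAP = (48−1)/12 = 47/12 ≈ 3.91667.
MLE = x̄ = 40/6 ≈ 6.66667.
Difference = 47/12 − 40/6 = -11/4 ≈ -2.7500.

MAP − MLE = -2.7500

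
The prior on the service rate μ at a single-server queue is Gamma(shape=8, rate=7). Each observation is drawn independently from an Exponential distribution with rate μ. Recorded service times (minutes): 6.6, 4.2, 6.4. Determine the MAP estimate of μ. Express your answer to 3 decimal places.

The Exponential(rate=μ) likelihood is ∝ μ^n e^(−μΣtᵢ). Here n = 3 and Σtᵢ = 6.6 + 4.2 + 6.4 = 17.2.
Posterior ∝ μ^7e^(−7μ) · μ^3e^(−17.2μ) = μ^10e^(−24.2μ), i.e. Gamma(11, 24.2).
Mode = (a−1)/b = 10/24.2 ≈ 0.413.

μ̂_MAP = 0.413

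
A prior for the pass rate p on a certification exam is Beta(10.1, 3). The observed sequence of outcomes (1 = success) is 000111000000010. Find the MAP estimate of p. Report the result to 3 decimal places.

p̂_MAP = 0.502

Prior: Beta(10.1, 3).
Data: 4 successes in 15 trials (from the sequence). The binomial likelihood contributes p^4(1−p)^11, so the posterior is Beta(10.1+4, 3+11) = Beta(14.1, 14).
For Beta(a, b) with a, b > 1 the mode is (a−1)/(a+b−2) = 13.1/26.1 ≈ 0.502.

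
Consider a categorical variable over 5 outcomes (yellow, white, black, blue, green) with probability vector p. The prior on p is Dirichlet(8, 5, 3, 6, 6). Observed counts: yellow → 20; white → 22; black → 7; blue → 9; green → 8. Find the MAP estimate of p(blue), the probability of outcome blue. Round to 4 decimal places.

The posterior is Dirichlet(αᵢ + nᵢ) = Dirichlet(28, 27, 10, 15, 14).
For a Dirichlet(a₁,…,a_K) with all aᵢ > 1, the mode has j-th component (aⱼ − 1)/(Σaᵢ − K).
Here Σaᵢ = 94 and K = 5, so p(blue) = (15 − 1)/(94 − 5) = 14/89 ≈ 0.1573.

MAP estimate of p(blue) = 0.1573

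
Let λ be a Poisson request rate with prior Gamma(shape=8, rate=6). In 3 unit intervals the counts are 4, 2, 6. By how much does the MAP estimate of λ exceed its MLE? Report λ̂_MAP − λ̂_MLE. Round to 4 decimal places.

MAP − MLE = -1.8889

Σxᵢ = 12. Posterior is Gamma(20, 9); MAP = (20−1)/9 = 19/9 ≈ 2.11111.
MLE = x̄ = 12/3 ≈ 4.00000.
Difference = 19/9 − 12/3 = -17/9 ≈ -1.8889.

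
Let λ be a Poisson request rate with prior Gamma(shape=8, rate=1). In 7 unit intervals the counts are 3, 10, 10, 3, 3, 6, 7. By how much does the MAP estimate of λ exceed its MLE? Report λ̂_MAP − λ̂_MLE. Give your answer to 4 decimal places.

MAP − MLE = 0.1250

Σxᵢ = 42. Posterior is Gamma(50, 8); MAP = (50−1)/8 = 49/8 ≈ 6.12500.
MLE = x̄ = 42/7 ≈ 6.00000.
Difference = 49/8 − 42/7 = 1/8 ≈ 0.1250.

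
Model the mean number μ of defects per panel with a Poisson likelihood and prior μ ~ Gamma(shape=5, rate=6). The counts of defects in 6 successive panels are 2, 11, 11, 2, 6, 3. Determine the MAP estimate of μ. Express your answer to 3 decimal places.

μ̂_MAP = 3.250

Σxᵢ = 2+11+11+2+6+3 = 35, with n = 6.
Posterior ∝ μ^4e^(−6μ) · μ^35e^(−6μ) = μ^39e^(−12μ), i.e. Gamma(shape=40, rate=12).
The mode of a Gamma(a, b) with a ≥ 1 (shape–rate) is (a−1)/b = 39/12 ≈ 3.250.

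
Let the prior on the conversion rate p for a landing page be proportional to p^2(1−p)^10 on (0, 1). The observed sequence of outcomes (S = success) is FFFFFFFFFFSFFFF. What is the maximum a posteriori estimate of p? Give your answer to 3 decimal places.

p̂_MAP = 0.111

The prior density ∝ p^2(1−p)^10 is the kernel of Beta(3, 11).
Data: 1 success in 15 trials (from the sequence). The binomial likelihood contributes p(1−p)^14, so the posterior is Beta(3+1, 11+14) = Beta(4, 25).
For Beta(a, b) with a, b > 1 the mode is (a−1)/(a+b−2) = 3/27 ≈ 0.111.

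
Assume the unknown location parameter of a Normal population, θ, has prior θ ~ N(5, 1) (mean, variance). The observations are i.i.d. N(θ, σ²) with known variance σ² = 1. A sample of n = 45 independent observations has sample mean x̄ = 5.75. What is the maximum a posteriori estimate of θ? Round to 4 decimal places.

θ̂_MAP = 5.7337

n = 45, x̄ = 5.75.
For a Normal prior and Normal likelihood with known variance, the posterior is Normal; its mode equals its mean, the precision-weighted average.
Prior precision 1/σ₀² = 1/1 = 1; data precision n/σ² = 45/1 = 45.
θ̂ = (1·5 + 45·5.75) / (1 + 45) = 263.75/46 = 1055/184 ≈ 5.7337.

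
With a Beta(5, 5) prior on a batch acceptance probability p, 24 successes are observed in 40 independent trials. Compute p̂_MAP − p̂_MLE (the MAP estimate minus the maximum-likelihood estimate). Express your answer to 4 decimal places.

MAP − MLE = -0.0167

Posterior is Beta(29, 21); MAP = (29−1)/(50−2) = 28/48 ≈ 0.58333.
MLE ignores the prior: p̂_MLE = k/n = 24/40 ≈ 0.60000.
Difference = 28/48 − 24/40 = -1/60 ≈ -0.0167.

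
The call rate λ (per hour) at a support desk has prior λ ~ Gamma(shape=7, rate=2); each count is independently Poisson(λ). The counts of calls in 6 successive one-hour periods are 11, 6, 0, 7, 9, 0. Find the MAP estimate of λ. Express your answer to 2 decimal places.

λ̂_MAP = 4.88

Σxᵢ = 11+6+0+7+9+0 = 33, with n = 6.
Posterior ∝ λ^6e^(−2λ) · λ^33e^(−6λ) = λ^39e^(−8λ), i.e. Gamma(shape=40, rate=8).
The mode of a Gamma(a, b) with a ≥ 1 (shape–rate) is (a−1)/b = 39/8 ≈ 4.88.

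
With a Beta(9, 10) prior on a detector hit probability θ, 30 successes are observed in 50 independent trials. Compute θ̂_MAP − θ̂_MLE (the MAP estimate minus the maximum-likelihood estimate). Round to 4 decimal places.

MAP − MLE = -0.0328

Posterior is Beta(39, 30); MAP = (39−1)/(69−2) = 38/67 ≈ 0.56716.
MLE ignores the prior: θ̂_MLE = k/n = 30/50 ≈ 0.60000.
Difference = 38/67 − 30/50 = -11/335 ≈ -0.0328.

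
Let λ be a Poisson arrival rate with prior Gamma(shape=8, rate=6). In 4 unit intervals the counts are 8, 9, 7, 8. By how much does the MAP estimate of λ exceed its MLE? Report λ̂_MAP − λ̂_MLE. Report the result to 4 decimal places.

Σxᵢ = 32. Posterior is Gamma(40, 10); MAP = (40−1)/10 = 39/10 ≈ 3.90000.
MLE = x̄ = 32/4 ≈ 8.00000.
Difference = 39/10 − 32/4 = -41/10 ≈ -4.1000.

MAP − MLE = -4.1000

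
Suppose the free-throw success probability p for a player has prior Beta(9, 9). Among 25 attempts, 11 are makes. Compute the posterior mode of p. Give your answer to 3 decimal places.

p̂_MAP = 0.463

Prior: Beta(9, 9).
Data: 11 successes in 25 trials. The binomial likelihood contributes p^11(1−p)^14, so the posterior is Beta(9+11, 9+14) = Beta(20, 23).
For Beta(a, b) with a, b > 1 the mode is (a−1)/(a+b−2) = 19/41 ≈ 0.463.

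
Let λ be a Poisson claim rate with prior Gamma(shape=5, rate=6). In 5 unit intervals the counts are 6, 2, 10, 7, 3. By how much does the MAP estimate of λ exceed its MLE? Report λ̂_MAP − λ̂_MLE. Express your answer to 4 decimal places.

Σxᵢ = 28. Posterior is Gamma(33, 11); MAP = (33−1)/11 = 32/11 ≈ 2.90909.
MLE = x̄ = 28/5 ≈ 5.60000.
Difference = 32/11 − 28/5 = -148/55 ≈ -2.6909.

MAP − MLE = -2.6909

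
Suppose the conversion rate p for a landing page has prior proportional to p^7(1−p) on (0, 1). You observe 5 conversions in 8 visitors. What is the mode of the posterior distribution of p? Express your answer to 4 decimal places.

The prior density ∝ p^7(1−p)^1 is the kernel of Beta(8, 2).
Data: 5 successes in 8 trials. The binomial likelihood contributes p^5(1−p)^3, so the posterior is Beta(8+5, 2+3) = Beta(13, 5).
For Beta(a, b) with a, b > 1 the mode is (a−1)/(a+b−2) = 12/16 ≈ 0.7500.

p̂_MAP = 0.7500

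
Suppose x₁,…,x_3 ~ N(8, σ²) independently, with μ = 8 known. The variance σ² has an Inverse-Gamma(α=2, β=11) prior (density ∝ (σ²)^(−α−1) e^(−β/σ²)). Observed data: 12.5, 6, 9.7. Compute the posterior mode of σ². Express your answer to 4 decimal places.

σ̂²_MAP = 5.4600

Sum of squared deviations about the known mean: SS = (12.5−8)² + (6−8)² + (9.7−8)² = 27.14.
The Normal likelihood contributes (σ²)^(−n/2) exp(−SS/(2σ²)), so the posterior is Inverse-Gamma(α + n/2, β + SS/2) = Inverse-Gamma(3.5, 24.57).
The mode of Inverse-Gamma(a, b) is b/(a+1) = 24.57/4.5 ≈ 5.4600.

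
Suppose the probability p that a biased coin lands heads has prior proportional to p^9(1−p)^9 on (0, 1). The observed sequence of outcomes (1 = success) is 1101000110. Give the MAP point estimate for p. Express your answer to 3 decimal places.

p̂_MAP = 0.500

The prior density ∝ p^9(1−p)^9 is the kernel of Beta(10, 10).
Data: 5 successes in 10 trials (from the sequence). The binomial likelihood contributes p^5(1−p)^5, so the posterior is Beta(10+5, 10+5) = Beta(15, 15).
For Beta(a, b) with a, b > 1 the mode is (a−1)/(a+b−2) = 14/28 ≈ 0.500.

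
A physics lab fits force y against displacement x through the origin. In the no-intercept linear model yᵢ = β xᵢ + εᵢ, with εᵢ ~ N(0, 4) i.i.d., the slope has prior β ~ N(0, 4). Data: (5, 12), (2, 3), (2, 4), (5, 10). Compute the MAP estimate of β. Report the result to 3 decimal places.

β̂_MAP = 2.102

log p(β | y) = −Σ(yᵢ − βxᵢ)²/(2·4) − β²/(2·4) + const.
Setting the derivative to zero: Σxᵢ(yᵢ − βxᵢ)/4 − β/4 = 0, so β = Σxᵢyᵢ / (Σxᵢ² + σ²/τ²).
Σxᵢyᵢ = 5·12 + 2·3 + 2·4 + 5·10 = 124; Σxᵢ² = 58; σ²/τ² = 1.
β̂_MAP = 124 / (58 + 1) = 124/59 ≈ 2.102.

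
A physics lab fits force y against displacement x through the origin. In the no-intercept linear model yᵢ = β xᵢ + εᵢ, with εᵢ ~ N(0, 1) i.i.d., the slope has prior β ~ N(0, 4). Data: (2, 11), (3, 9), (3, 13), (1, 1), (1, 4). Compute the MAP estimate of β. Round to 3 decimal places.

β̂_MAP = 3.835

log p(β | y) = −Σ(yᵢ − βxᵢ)²/(2·1) − β²/(2·4) + const.
Setting the derivative to zero: Σxᵢ(yᵢ − βxᵢ)/1 − β/4 = 0, so β = Σxᵢyᵢ / (Σxᵢ² + σ²/τ²).
Σxᵢyᵢ = 2·11 + 3·9 + 3·13 + 1·1 + 1·4 = 93; Σxᵢ² = 24; σ²/τ² = 0.25.
β̂_MAP = 93 / (24 + 0.25) = 93/24.25 ≈ 3.835.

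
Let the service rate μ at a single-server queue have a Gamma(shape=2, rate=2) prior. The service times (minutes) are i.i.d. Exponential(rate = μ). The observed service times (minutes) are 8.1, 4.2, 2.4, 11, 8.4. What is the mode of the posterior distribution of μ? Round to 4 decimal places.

The Exponential(rate=μ) likelihood is ∝ μ^n e^(−μΣtᵢ). Here n = 5 and Σtᵢ = 8.1 + 4.2 + 2.4 + 11 + 8.4 = 34.1.
Posterior ∝ μe^(−2μ) · μ^5e^(−34.1μ) = μ^6e^(−36.1μ), i.e. Gamma(7, 36.1).
Mode = (a−1)/b = 6/36.1 ≈ 0.1662.

μ̂_MAP = 0.1662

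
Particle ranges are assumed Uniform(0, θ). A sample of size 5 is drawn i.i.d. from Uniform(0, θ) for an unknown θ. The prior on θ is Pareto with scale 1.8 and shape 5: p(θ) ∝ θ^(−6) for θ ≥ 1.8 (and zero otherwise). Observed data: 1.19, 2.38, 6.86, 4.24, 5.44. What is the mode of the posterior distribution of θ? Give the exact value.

θ̂_MAP = 6.86

The Uniform(0, θ) likelihood is θ^(−n) for θ ≥ max(xᵢ), zero otherwise. Here max(xᵢ) = 6.86.
Posterior ∝ θ^(−6) · θ^(−5) = θ^(−11) on θ ≥ max(1.8, 6.86) = 6.86.
This density is strictly decreasing in θ, so the posterior mode lies at the lower boundary of the support.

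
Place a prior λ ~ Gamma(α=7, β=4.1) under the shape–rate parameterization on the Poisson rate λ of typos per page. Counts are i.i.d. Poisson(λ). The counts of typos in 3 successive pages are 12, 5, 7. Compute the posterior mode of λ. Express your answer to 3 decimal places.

Σxᵢ = 12+5+7 = 24, with n = 3.
Posterior ∝ λ^6e^(−4.1λ) · λ^24e^(−3λ) = λ^30e^(−7.1λ), i.e. Gamma(shape=31, rate=7.1).
The mode of a Gamma(a, b) with a ≥ 1 (shape–rate) is (a−1)/b = 30/7.1 ≈ 4.225.

λ̂_MAP = 4.225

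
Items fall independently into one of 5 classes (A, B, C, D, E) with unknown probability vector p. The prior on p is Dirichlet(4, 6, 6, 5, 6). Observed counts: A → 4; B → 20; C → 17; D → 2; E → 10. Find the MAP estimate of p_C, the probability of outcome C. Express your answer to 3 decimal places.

The posterior is Dirichlet(αᵢ + nᵢ) = Dirichlet(8, 26, 23, 7, 16).
For a Dirichlet(a₁,…,a_K) with all aᵢ > 1, the mode has j-th component (aⱼ − 1)/(Σaᵢ − K).
Here Σaᵢ = 80 and K = 5, so p_C = (23 − 1)/(80 − 5) = 22/75 ≈ 0.293.

MAP estimate of p_C = 0.293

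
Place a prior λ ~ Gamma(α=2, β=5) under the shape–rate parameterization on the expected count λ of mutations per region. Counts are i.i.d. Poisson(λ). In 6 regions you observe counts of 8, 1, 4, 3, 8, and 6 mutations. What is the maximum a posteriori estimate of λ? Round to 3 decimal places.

Σxᵢ = 8+1+4+3+8+6 = 30, with n = 6.
Posterior ∝ λe^(−5λ) · λ^30e^(−6λ) = λ^31e^(−11λ), i.e. Gamma(shape=32, rate=11).
The mode of a Gamma(a, b) with a ≥ 1 (shape–rate) is (a−1)/b = 31/11 ≈ 2.818.

λ̂_MAP = 2.818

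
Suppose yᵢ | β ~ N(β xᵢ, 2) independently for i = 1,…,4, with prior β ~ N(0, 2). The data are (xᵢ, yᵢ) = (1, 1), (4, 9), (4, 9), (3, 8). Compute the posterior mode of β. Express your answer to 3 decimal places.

log p(β | y) = −Σ(yᵢ − βxᵢ)²/(2·2) − β²/(2·2) + const.
Setting the derivative to zero: Σxᵢ(yᵢ − βxᵢ)/2 − β/2 = 0, so β = Σxᵢyᵢ / (Σxᵢ² + σ²/τ²).
Σxᵢyᵢ = 1·1 + 4·9 + 4·9 + 3·8 = 97; Σxᵢ² = 42; σ²/τ² = 1.
β̂_MAP = 97 / (42 + 1) = 97/43 ≈ 2.256.

β̂_MAP = 2.256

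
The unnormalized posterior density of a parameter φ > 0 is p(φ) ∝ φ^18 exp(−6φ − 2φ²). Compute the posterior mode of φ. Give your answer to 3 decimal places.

φ̂_MAP = 1.500

ℓ'(φ) = 18/φ − 6 − 4φ. Setting this to zero and multiplying by φ: 4φ² + 6φ − 18 = 0.
φ = (−6 + √(6² + 4·4·18)) / (2·4) = (−6 + √324) / 8 = (−6 + 18)/8 = 3/2.
ℓ''(φ) = −18/φ² − 4 < 0, confirming a maximum.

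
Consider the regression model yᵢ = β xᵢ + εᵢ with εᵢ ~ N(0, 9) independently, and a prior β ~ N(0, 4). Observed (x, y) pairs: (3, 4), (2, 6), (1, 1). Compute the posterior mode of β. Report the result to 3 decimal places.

log p(β | y) = −Σ(yᵢ − βxᵢ)²/(2·9) − β²/(2·4) + const.
Setting the derivative to zero: Σxᵢ(yᵢ − βxᵢ)/9 − β/4 = 0, so β = Σxᵢyᵢ / (Σxᵢ² + σ²/τ²).
Σxᵢyᵢ = 3·4 + 2·6 + 1·1 = 25; Σxᵢ² = 14; σ²/τ² = 2.25.
β̂_MAP = 25 / (14 + 2.25) = 25/16.25 ≈ 1.538.

β̂_MAP = 1.538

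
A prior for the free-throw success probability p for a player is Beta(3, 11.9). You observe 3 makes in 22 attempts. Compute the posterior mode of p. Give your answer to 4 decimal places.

Prior: Beta(3, 11.9).
Data: 3 successes in 22 trials. The binomial likelihood contributes p^3(1−p)^19, so the posterior is Beta(3+3, 11.9+19) = Beta(6, 30.9).
For Beta(a, b) with a, b > 1 the mode is (a−1)/(a+b−2) = 5/34.9 ≈ 0.1433.

p̂_MAP = 0.1433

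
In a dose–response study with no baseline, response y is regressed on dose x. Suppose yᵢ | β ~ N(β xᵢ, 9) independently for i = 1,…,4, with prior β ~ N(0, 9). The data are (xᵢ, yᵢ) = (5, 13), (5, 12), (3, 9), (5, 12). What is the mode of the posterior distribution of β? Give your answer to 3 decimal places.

β̂_MAP = 2.494

log p(β | y) = −Σ(yᵢ − βxᵢ)²/(2·9) − β²/(2·9) + const.
Setting the derivative to zero: Σxᵢ(yᵢ − βxᵢ)/9 − β/9 = 0, so β = Σxᵢyᵢ / (Σxᵢ² + σ²/τ²).
Σxᵢyᵢ = 5·13 + 5·12 + 3·9 + 5·12 = 212; Σxᵢ² = 84; σ²/τ² = 1.
β̂_MAP = 212 / (84 + 1) = 212/85 ≈ 2.494.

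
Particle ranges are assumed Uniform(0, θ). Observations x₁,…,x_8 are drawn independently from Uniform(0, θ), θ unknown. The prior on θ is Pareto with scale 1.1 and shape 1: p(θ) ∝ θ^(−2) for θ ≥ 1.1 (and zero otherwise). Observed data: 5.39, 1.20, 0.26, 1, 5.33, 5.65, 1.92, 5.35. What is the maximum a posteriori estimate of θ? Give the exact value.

θ̂_MAP = 5.65

The Uniform(0, θ) likelihood is θ^(−n) for θ ≥ max(xᵢ), zero otherwise. Here max(xᵢ) = 5.65.
Posterior ∝ θ^(−2) · θ^(−8) = θ^(−10) on θ ≥ max(1.1, 5.65) = 5.65.
This density is strictly decreasing in θ, so the posterior mode lies at the lower boundary of the support.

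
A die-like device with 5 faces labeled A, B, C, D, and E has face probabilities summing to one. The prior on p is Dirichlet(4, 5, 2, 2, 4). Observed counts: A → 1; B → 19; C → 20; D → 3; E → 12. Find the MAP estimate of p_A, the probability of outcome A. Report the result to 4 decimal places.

MAP estimate of p_A = 0.0597

The posterior is Dirichlet(αᵢ + nᵢ) = Dirichlet(5, 24, 22, 5, 16).
For a Dirichlet(a₁,…,a_K) with all aᵢ > 1, the mode has j-th component (aⱼ − 1)/(Σaᵢ − K).
Here Σaᵢ = 72 and K = 5, so p_A = (5 − 1)/(72 − 5) = 4/67 ≈ 0.0597.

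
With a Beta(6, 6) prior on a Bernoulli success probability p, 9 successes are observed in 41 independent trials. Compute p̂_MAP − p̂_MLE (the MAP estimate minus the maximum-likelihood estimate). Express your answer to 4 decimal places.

MAP − MLE = 0.0550

Posterior is Beta(15, 38); MAP = (15−1)/(53−2) = 14/51 ≈ 0.27451.
MLE ignores the prior: p̂_MLE = k/n = 9/41 ≈ 0.21951.
Difference = 14/51 − 9/41 = 115/2091 ≈ 0.0550.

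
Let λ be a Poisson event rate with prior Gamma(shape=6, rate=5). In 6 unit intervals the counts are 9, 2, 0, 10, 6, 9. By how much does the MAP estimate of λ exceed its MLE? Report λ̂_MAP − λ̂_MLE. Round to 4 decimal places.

MAP − MLE = -2.2727

Σxᵢ = 36. Posterior is Gamma(42, 11); MAP = (42−1)/11 = 41/11 ≈ 3.72727.
MLE = x̄ = 36/6 ≈ 6.00000.
Difference = 41/11 − 36/6 = -25/11 ≈ -2.2727.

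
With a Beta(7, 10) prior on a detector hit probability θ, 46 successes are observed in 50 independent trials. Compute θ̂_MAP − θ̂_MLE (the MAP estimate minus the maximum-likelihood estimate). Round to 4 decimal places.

MAP − MLE = -0.1200

Posterior is Beta(53, 14); MAP = (53−1)/(67−2) = 52/65 ≈ 0.80000.
MLE ignores the prior: θ̂_MLE = k/n = 46/50 ≈ 0.92000.
Difference = 52/65 − 46/50 = -3/25 ≈ -0.1200.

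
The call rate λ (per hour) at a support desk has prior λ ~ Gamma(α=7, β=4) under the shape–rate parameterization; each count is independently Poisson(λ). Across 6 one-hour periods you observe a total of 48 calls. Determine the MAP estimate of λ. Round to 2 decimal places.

Σxᵢ = 48, n = 6.
Posterior ∝ λ^6e^(−4λ) · λ^48e^(−6λ) = λ^54e^(−10λ), i.e. Gamma(shape=55, rate=10).
The mode of a Gamma(a, b) with a ≥ 1 (shape–rate) is (a−1)/b = 54/10 ≈ 5.40.

λ̂_MAP = 5.40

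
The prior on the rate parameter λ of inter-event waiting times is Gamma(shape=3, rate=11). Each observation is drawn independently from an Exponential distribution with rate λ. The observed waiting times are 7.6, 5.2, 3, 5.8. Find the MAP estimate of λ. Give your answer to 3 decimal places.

The Exponential(rate=λ) likelihood is ∝ λ^n e^(−λΣtᵢ). Here n = 4 and Σtᵢ = 7.6 + 5.2 + 3 + 5.8 = 21.6.
Posterior ∝ λ^2e^(−11λ) · λ^4e^(−21.6λ) = λ^6e^(−32.6λ), i.e. Gamma(7, 32.6).
Mode = (a−1)/b = 6/32.6 ≈ 0.184.

λ̂_MAP = 0.184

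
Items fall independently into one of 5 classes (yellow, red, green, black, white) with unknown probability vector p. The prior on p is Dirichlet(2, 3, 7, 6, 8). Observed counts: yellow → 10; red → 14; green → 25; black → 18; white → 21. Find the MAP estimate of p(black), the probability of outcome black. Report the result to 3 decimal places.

MAP estimate of p(black) = 0.211

The posterior is Dirichlet(αᵢ + nᵢ) = Dirichlet(12, 17, 32, 24, 29).
For a Dirichlet(a₁,…,a_K) with all aᵢ > 1, the mode has j-th component (aⱼ − 1)/(Σaᵢ − K).
Here Σaᵢ = 114 and K = 5, so p(black) = (24 − 1)/(114 − 5) = 23/109 ≈ 0.211.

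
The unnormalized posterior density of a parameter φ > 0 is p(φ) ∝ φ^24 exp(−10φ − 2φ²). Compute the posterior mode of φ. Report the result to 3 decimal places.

φ̂_MAP = 1.500

ℓ'(φ) = 24/φ − 10 − 4φ. Setting this to zero and multiplying by φ: 4φ² + 10φ − 24 = 0.
φ = (−10 + √(10² + 4·4·24)) / (2·4) = (−10 + √484) / 8 = (−10 + 22)/8 = 3/2.
ℓ''(φ) = −24/φ² − 4 < 0, confirming a maximum.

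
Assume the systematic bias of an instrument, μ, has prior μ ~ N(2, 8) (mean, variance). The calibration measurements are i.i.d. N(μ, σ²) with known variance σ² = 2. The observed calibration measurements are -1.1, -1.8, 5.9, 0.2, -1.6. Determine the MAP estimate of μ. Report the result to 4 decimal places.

μ̂_MAP = 0.4000

n = 5; x̄ = ((-1.1) + (-1.8) + 5.9 + 0.2 + (-1.6))/5 = 1.6/5 = 0.32.
For a Normal prior and Normal likelihood with known variance, the posterior is Normal; its mode equals its mean, the precision-weighted average.
Prior precision 1/σ₀² = 1/8 = 0.125; data precision n/σ² = 5/2 = 2.5.
μ̂ = (0.125·2 + 2.5·0.32) / (0.125 + 2.5) = 1.05/2.625 = 0.4000.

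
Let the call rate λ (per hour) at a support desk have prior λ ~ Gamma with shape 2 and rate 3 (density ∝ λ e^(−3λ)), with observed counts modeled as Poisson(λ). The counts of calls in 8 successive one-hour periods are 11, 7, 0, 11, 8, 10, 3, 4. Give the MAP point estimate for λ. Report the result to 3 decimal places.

Σxᵢ = 11+7+0+11+8+10+3+4 = 54, with n = 8.
Posterior ∝ λe^(−3λ) · λ^54e^(−8λ) = λ^55e^(−11λ), i.e. Gamma(shape=56, rate=11).
The mode of a Gamma(a, b) with a ≥ 1 (shape–rate) is (a−1)/b = 55/11 ≈ 5.000.

λ̂_MAP = 5.000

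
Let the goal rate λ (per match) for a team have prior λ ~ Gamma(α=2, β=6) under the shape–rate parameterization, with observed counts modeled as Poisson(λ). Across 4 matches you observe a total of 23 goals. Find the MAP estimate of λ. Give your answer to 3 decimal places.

λ̂_MAP = 2.400

Σxᵢ = 23, n = 4.
Posterior ∝ λe^(−6λ) · λ^23e^(−4λ) = λ^24e^(−10λ), i.e. Gamma(shape=25, rate=10).
The mode of a Gamma(a, b) with a ≥ 1 (shape–rate) is (a−1)/b = 24/10 ≈ 2.400.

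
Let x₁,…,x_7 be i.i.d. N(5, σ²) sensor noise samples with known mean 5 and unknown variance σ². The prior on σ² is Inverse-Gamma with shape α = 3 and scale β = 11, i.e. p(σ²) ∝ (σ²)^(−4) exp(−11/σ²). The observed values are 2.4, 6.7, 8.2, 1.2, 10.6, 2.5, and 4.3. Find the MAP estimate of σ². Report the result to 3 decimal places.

σ̂²_MAP = 6.295

Sum of squared deviations about the known mean: SS = (2.4−5)² + (6.7−5)² + (8.2−5)² + (1.2−5)² + (10.6−5)² + (2.5−5)² + (4.3−5)² = 72.43.
The Normal likelihood contributes (σ²)^(−n/2) exp(−SS/(2σ²)), so the posterior is Inverse-Gamma(α + n/2, β + SS/2) = Inverse-Gamma(6.5, 47.215).
The mode of Inverse-Gamma(a, b) is b/(a+1) = 47.215/7.5 ≈ 6.295.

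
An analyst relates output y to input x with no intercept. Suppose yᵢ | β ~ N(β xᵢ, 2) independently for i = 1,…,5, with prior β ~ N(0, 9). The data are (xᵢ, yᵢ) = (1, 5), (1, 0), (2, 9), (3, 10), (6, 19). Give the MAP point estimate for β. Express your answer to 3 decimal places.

β̂_MAP = 3.260

log p(β | y) = −Σ(yᵢ − βxᵢ)²/(2·2) − β²/(2·9) + const.
Setting the derivative to zero: Σxᵢ(yᵢ − βxᵢ)/2 − β/9 = 0, so β = Σxᵢyᵢ / (Σxᵢ² + σ²/τ²).
Σxᵢyᵢ = 1·5 + 1·0 + 2·9 + 3·10 + 6·19 = 167; Σxᵢ² = 51; σ²/τ² = 2/9.
β̂_MAP = 167 / (51 + 2/9) = 167/(461/9) = 1503/461 ≈ 3.260.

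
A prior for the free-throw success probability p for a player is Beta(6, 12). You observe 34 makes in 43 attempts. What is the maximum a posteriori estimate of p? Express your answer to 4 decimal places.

p̂_MAP = 0.6610

Prior: Beta(6, 12).
Data: 34 successes in 43 trials. The binomial likelihood contributes p^34(1−p)^9, so the posterior is Beta(6+34, 12+9) = Beta(40, 21).
For Beta(a, b) with a, b > 1 the mode is (a−1)/(a+b−2) = 39/59 ≈ 0.6610.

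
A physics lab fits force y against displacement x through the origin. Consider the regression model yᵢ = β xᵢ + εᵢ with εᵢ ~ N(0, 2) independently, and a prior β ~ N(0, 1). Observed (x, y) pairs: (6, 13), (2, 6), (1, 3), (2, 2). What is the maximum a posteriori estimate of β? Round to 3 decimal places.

log p(β | y) = −Σ(yᵢ − βxᵢ)²/(2·2) − β²/(2·1) + const.
Setting the derivative to zero: Σxᵢ(yᵢ − βxᵢ)/2 − β/1 = 0, so β = Σxᵢyᵢ / (Σxᵢ² + σ²/τ²).
Σxᵢyᵢ = 6·13 + 2·6 + 1·3 + 2·2 = 97; Σxᵢ² = 45; σ²/τ² = 2.
β̂_MAP = 97 / (45 + 2) = 97/47 ≈ 2.064.

β̂_MAP = 2.064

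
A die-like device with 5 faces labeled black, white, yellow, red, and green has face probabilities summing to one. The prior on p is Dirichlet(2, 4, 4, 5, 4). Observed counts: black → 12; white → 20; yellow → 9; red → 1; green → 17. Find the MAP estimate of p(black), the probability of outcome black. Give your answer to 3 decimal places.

The posterior is Dirichlet(αᵢ + nᵢ) = Dirichlet(14, 24, 13, 6, 21).
For a Dirichlet(a₁,…,a_K) with all aᵢ > 1, the mode has j-th component (aⱼ − 1)/(Σaᵢ − K).
Here Σaᵢ = 78 and K = 5, so p(black) = (14 − 1)/(78 − 5) = 13/73 ≈ 0.178.

MAP estimate of p(black) = 0.178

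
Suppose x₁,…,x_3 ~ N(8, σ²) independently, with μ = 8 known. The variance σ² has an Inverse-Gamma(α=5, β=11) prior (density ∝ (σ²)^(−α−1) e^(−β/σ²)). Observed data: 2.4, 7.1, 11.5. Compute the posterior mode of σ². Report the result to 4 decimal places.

Sum of squared deviations about the known mean: SS = (2.4−8)² + (7.1−8)² + (11.5−8)² = 44.42.
The Normal likelihood contributes (σ²)^(−n/2) exp(−SS/(2σ²)), so the posterior is Inverse-Gamma(α + n/2, β + SS/2) = Inverse-Gamma(6.5, 33.21).
The mode of Inverse-Gamma(a, b) is b/(a+1) = 33.21/7.5 ≈ 4.4280.

σ̂²_MAP = 4.4280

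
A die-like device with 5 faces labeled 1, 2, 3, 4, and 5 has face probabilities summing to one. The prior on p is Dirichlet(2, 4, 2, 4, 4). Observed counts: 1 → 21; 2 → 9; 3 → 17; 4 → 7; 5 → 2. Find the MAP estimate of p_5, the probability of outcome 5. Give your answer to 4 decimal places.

MAP estimate: 0.0746

The posterior is Dirichlet(αᵢ + nᵢ) = Dirichlet(23, 13, 19, 11, 6).
For a Dirichlet(a₁,…,a_K) with all aᵢ > 1, the mode has j-th component (aⱼ − 1)/(Σaᵢ − K).
Here Σaᵢ = 72 and K = 5, so p_5 = (6 − 1)/(72 − 5) = 5/67 ≈ 0.0746.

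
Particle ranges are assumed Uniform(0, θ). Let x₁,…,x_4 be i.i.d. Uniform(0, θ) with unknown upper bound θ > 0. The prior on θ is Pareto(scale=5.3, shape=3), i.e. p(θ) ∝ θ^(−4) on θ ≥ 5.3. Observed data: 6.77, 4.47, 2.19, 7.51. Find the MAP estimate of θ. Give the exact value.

The Uniform(0, θ) likelihood is θ^(−n) for θ ≥ max(xᵢ), zero otherwise. Here max(xᵢ) = 7.51.
Posterior ∝ θ^(−4) · θ^(−4) = θ^(−8) on θ ≥ max(5.3, 7.51) = 7.51.
This density is strictly decreasing in θ, so the posterior mode lies at the lower boundary of the support.

θ̂_MAP = 7.51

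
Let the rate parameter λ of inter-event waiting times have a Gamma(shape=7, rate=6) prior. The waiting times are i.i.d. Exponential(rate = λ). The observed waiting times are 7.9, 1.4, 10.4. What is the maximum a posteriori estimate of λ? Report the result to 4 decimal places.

λ̂_MAP = 0.3502

The Exponential(rate=λ) likelihood is ∝ λ^n e^(−λΣtᵢ). Here n = 3 and Σtᵢ = 7.9 + 1.4 + 10.4 = 19.7.
Posterior ∝ λ^6e^(−6λ) · λ^3e^(−19.7λ) = λ^9e^(−25.7λ), i.e. Gamma(10, 25.7).
Mode = (a−1)/b = 9/25.7 ≈ 0.3502.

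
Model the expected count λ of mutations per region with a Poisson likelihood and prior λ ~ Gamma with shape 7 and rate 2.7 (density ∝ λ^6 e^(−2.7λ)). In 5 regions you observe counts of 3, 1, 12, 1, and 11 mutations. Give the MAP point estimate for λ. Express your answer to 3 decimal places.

Σxᵢ = 3+1+12+1+11 = 28, with n = 5.
Posterior ∝ λ^6e^(−2.7λ) · λ^28e^(−5λ) = λ^34e^(−7.7λ), i.e. Gamma(shape=35, rate=7.7).
The mode of a Gamma(a, b) with a ≥ 1 (shape–rate) is (a−1)/b = 34/7.7 ≈ 4.416.

λ̂_MAP = 4.416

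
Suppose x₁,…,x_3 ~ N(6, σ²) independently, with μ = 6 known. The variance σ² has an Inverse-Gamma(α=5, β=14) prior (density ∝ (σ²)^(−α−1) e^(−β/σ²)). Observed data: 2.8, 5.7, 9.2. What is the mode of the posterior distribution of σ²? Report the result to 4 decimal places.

σ̂²_MAP = 3.2380

Sum of squared deviations about the known mean: SS = (2.8−6)² + (5.7−6)² + (9.2−6)² = 20.57.
The Normal likelihood contributes (σ²)^(−n/2) exp(−SS/(2σ²)), so the posterior is Inverse-Gamma(α + n/2, β + SS/2) = Inverse-Gamma(6.5, 24.285).
The mode of Inverse-Gamma(a, b) is b/(a+1) = 24.285/7.5 ≈ 3.2380.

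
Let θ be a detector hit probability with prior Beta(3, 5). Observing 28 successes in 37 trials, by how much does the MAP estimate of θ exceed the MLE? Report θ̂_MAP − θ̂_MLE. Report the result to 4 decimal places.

MAP − MLE = -0.0591

Posterior is Beta(31, 14); MAP = (31−1)/(45−2) = 30/43 ≈ 0.69767.
MLE ignores the prior: θ̂_MLE = k/n = 28/37 ≈ 0.75676.
Difference = 30/43 − 28/37 = -94/1591 ≈ -0.0591.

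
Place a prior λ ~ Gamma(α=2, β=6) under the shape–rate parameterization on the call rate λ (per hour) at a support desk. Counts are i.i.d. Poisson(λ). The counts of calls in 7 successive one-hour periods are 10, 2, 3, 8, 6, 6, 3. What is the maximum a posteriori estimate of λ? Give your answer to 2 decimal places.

λ̂_MAP = 3.00

Σxᵢ = 10+2+3+8+6+6+3 = 38, with n = 7.
Posterior ∝ λe^(−6λ) · λ^38e^(−7λ) = λ^39e^(−13λ), i.e. Gamma(shape=40, rate=13).
The mode of a Gamma(a, b) with a ≥ 1 (shape–rate) is (a−1)/b = 39/13 ≈ 3.00.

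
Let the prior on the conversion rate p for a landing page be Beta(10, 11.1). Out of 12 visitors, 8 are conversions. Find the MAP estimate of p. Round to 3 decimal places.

p̂_MAP = 0.547

Prior: Beta(10, 11.1).
Data: 8 successes in 12 trials. The binomial likelihood contributes p^8(1−p)^4, so the posterior is Beta(10+8, 11.1+4) = Beta(18, 15.1).
For Beta(a, b) with a, b > 1 the mode is (a−1)/(a+b−2) = 17/31.1 ≈ 0.547.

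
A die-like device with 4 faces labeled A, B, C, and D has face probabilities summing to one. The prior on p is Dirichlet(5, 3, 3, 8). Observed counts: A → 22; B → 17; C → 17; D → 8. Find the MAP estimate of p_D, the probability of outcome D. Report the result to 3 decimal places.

MAP estimate of p_D = 0.190

The posterior is Dirichlet(αᵢ + nᵢ) = Dirichlet(27, 20, 20, 16).
For a Dirichlet(a₁,…,a_K) with all aᵢ > 1, the mode has j-th component (aⱼ − 1)/(Σaᵢ − K).
Here Σaᵢ = 83 and K = 4, so p_D = (16 − 1)/(83 − 4) = 15/79 ≈ 0.190.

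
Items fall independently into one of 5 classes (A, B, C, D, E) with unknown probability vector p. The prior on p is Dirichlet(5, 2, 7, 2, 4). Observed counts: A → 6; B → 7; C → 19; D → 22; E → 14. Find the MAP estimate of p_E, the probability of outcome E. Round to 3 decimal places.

The posterior is Dirichlet(αᵢ + nᵢ) = Dirichlet(11, 9, 26, 24, 18).
For a Dirichlet(a₁,…,a_K) with all aᵢ > 1, the mode has j-th component (aⱼ − 1)/(Σaᵢ − K).
Here Σaᵢ = 88 and K = 5, so p_E = (18 − 1)/(88 − 5) = 17/83 ≈ 0.205.

MAP estimate of p_E = 0.205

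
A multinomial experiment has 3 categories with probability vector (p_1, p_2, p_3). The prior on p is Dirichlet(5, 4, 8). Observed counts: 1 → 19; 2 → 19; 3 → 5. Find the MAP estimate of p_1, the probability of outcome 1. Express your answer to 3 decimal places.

The posterior is Dirichlet(αᵢ + nᵢ) = Dirichlet(24, 23, 13).
For a Dirichlet(a₁,…,a_K) with all aᵢ > 1, the mode has j-th component (aⱼ − 1)/(Σaᵢ − K).
Here Σaᵢ = 60 and K = 3, so p_1 = (24 − 1)/(60 − 3) = 23/57 ≈ 0.404.

MAP estimate: 0.404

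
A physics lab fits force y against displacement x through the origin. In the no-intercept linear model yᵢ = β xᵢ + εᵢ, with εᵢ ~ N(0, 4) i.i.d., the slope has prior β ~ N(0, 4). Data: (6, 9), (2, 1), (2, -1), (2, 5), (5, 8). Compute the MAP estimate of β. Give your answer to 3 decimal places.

log p(β | y) = −Σ(yᵢ − βxᵢ)²/(2·4) − β²/(2·4) + const.
Setting the derivative to zero: Σxᵢ(yᵢ − βxᵢ)/4 − β/4 = 0, so β = Σxᵢyᵢ / (Σxᵢ² + σ²/τ²).
Σxᵢyᵢ = 6·9 + 2·1 + 2·(-1) + 2·5 + 5·8 = 104; Σxᵢ² = 73; σ²/τ² = 1.
β̂_MAP = 104 / (73 + 1) = 104/74 ≈ 1.405.

β̂_MAP = 1.405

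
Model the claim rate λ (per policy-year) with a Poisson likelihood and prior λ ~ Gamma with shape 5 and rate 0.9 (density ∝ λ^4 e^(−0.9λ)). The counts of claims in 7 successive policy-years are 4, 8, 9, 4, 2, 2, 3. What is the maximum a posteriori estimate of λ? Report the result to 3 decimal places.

Σxᵢ = 4+8+9+4+2+2+3 = 32, with n = 7.
Posterior ∝ λ^4e^(−0.9λ) · λ^32e^(−7λ) = λ^36e^(−7.9λ), i.e. Gamma(shape=37, rate=7.9).
The mode of a Gamma(a, b) with a ≥ 1 (shape–rate) is (a−1)/b = 36/7.9 ≈ 4.557.

λ̂_MAP = 4.557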